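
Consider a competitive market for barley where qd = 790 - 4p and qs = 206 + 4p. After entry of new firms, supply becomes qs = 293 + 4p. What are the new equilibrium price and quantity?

p' = 62.125, q' = 541.5

Original equilibrium: p* = 73, q* = 498.
New equilibrium: 790 - 4p = 293 + 4p, so 497 = 8p and p' = 62.125; q' = 790 − 4(62.125) = 541.5.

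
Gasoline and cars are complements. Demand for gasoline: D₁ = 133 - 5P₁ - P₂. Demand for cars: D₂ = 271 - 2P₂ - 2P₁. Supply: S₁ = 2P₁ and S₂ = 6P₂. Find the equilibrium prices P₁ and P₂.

Market 1: 133 - 5P₁ - P₂ = 2P₁ → 7P₁ + P₂ = 133.
Market 2: 8P₂ + 2P₁ = 271.
Eliminating P₂: 8×(1) − 1×(2) gives 54P₁ = 793, so P₁ = 793/54.
Back-substitute into (2): P₂ = (271 − 2×793/54) / 8 = 1631/54.

P₁ = 793/54, P₂ = 1631/54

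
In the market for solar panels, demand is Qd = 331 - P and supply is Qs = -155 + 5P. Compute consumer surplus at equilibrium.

Consumer surplus = 31250

Equilibrium: 331 - P = -155 + 5P gives P* = 81, Q* = 250.
Demand choke price (Qd = 0): P = 331.
CS = ½(331 − 81)(250) = 31250.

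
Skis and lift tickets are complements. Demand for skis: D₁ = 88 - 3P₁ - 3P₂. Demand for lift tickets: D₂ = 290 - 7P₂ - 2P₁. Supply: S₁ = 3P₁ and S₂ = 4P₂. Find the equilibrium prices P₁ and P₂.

P₁ = 49/30, P₂ = 391/15

Market 1: 88 - 3P₁ - 3P₂ = 3P₁ → 6P₁ + 3P₂ = 88.
Market 2: 11P₂ + 2P₁ = 290.
Eliminating P₂: 11×(1) − 3×(2) gives 60P₁ = 98, so P₁ = 49/30.
Back-substitute into (2): P₂ = (290 − 2×49/30) / 11 = 391/15.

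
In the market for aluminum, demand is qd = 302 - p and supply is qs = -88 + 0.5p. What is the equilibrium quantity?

Set qd = qs: 302 - p = -88 + 0.5p.
390 = 1.5p, so p* = 260.
q* = 302 − 1(260) = 42.

q* = 42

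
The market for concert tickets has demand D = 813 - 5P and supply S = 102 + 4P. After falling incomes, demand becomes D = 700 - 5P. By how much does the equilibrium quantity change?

Original equilibrium: P* = 79, Q* = 418.
New equilibrium: 700 - 5P = 102 + 4P, so 598 = 9P and P' = 598/9; Q' = 700 − 5(598/9) = 3310/9.
Change in quantity: 3310/9 − 418 = -452/9.

ΔQ = -452/9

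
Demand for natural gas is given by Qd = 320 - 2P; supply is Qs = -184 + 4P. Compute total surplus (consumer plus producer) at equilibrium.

Total surplus = 8664

Equilibrium: 320 - 2P = -184 + 4P gives P* = 84, Q* = 152.
Demand choke price: P = 160; supply starts at P = 46.
CS = ½(160 − 84)(152) = 5776; PS = ½(84 − 46)(152) = 2888.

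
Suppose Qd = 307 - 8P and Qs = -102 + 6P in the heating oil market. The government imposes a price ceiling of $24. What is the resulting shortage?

Equilibrium price would be P* = 409/14, so the ceiling at 24 binds.
At P = 24: Qd = 307 − 8(24) = 115, Qs = -102 + 6(24) = 42.
Shortage = 115 − 42 = 73.

Shortage = 73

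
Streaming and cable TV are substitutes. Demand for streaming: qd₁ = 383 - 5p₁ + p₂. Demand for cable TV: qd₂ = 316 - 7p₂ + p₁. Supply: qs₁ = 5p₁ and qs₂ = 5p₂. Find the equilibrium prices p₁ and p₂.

Market 1: 383 - 5p₁ + p₂ = 5p₁ → 10p₁ - p₂ = 383.
Market 2: 12p₂ - p₁ = 316.
Eliminating p₂: 12×(1) + 1×(2) gives 119p₁ = 4912, so p₁ = 4912/119.
Back-substitute into (2): p₂ = (316 + 1×4912/119) / 12 = 3543/119.

p₁ = 4912/119, p₂ = 3543/119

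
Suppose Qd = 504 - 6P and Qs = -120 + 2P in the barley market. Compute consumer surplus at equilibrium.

Equilibrium: 504 - 6P = -120 + 2P gives P* = 78, Q* = 36.
Demand choke price (Qd = 0): P = 84.
CS = ½(84 − 78)(36) = 108.

Consumer surplus = 108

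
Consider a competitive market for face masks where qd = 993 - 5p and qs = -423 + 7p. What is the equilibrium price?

p* = 118

Set qd = qs: 993 - 5p = -423 + 7p.
1416 = 12p, so p* = 118.
q* = 993 − 5(118) = 403.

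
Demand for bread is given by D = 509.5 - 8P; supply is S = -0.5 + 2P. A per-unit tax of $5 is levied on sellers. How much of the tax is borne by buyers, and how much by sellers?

Buyers bear $1, sellers bear $4

Pre-tax equilibrium: P* = 51, Q* = 101.5.
Tax on sellers shifts supply to S = -0.5 + 2(P − 5) = -10.5 + 2P.
509.5 - 8P = -10.5 + 2P gives buyer price Pb = 52; sellers receive Ps = 52 − 5 = 47.
New quantity: Q = 509.5 − 8(52) = 93.5.
Buyer burden = 52 − 51 = 1; seller burden = 51 − 47 = 4.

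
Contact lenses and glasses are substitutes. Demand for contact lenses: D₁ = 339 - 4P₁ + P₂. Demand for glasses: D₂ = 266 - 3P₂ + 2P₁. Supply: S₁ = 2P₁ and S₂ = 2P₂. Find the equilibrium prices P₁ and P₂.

Market 1: 339 - 4P₁ + P₂ = 2P₁ → 6P₁ - P₂ = 339.
Market 2: 5P₂ - 2P₁ = 266.
Eliminating P₂: 5×(1) + 1×(2) gives 28P₁ = 1961, so P₁ = 1961/28.
Back-substitute into (2): P₂ = (266 + 2×1961/28) / 5 = 1137/14.

P₁ = 1961/28, P₂ = 1137/14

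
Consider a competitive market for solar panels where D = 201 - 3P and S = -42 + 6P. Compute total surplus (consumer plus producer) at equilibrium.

Total surplus = 3600

Equilibrium: 201 - 3P = -42 + 6P gives P* = 27, Q* = 120.
Demand choke price: P = 67; supply starts at P = 7.
CS = ½(67 − 27)(120) = 2400; PS = ½(27 − 7)(120) = 1200.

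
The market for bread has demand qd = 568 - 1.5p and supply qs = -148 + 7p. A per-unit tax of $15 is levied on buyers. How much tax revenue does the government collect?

Pre-tax equilibrium: p* = 1432/17, q* = 7508/17.
Tax on buyers shifts demand to qd = 568 − 1.5(p + 15) = 545.5 - 1.5p.
545.5 - 1.5p = -148 + 7p gives seller price ps = 1387/17; buyers pay pb = 1387/17 + 15 = 1642/17.
New quantity: q = 568 − 1.5(1642/17) = 7193/17.
Revenue = 15 × 7193/17 = 107895/17.

Tax revenue = 107895/17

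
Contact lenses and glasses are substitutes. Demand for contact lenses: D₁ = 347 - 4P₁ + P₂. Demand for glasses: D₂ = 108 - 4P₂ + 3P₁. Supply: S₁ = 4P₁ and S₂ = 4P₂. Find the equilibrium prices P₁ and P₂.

Market 1: 347 - 4P₁ + P₂ = 4P₁ → 8P₁ - P₂ = 347.
Market 2: 8P₂ - 3P₁ = 108.
Eliminating P₂: 8×(1) + 1×(2) gives 61P₁ = 2884, so P₁ = 2884/61.
Back-substitute into (2): P₂ = (108 + 3×2884/61) / 8 = 1905/61.

P₁ = 2884/61, P₂ = 1905/61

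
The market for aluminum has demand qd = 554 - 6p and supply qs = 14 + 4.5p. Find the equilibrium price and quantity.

Set qd = qs: 554 - 6p = 14 + 4.5p.
540 = 10.5p, so p* = 360/7.
q* = 554 − 6(360/7) = 1718/7.

p* = 360/7, q* = 1718/7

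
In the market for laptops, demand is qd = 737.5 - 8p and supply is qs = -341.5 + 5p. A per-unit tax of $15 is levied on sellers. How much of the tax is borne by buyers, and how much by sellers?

Pre-tax equilibrium: p* = 83, q* = 73.5.
Tax on sellers shifts supply to qs = -341.5 + 5(p − 15) = -416.5 + 5p.
737.5 - 8p = -416.5 + 5p gives buyer price pb = 1154/13; sellers receive ps = 1154/13 − 15 = 959/13.
New quantity: q = 737.5 − 8(1154/13) = 711/26.
Buyer burden = 1154/13 − 83 = 75/13; seller burden = 83 − 959/13 = 120/13.

Buyers bear 75/13, sellers bear 120/13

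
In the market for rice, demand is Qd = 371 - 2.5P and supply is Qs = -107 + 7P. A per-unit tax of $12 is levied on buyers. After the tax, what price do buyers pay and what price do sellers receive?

Buyers pay 1124/19, sellers receive 896/19

Pre-tax equilibrium: P* = 956/19, Q* = 4659/19.
Tax on buyers shifts demand to Qd = 371 − 2.5(P + 12) = 341 - 2.5P.
341 - 2.5P = -107 + 7P gives seller price Ps = 896/19; buyers pay Pb = 896/19 + 12 = 1124/19.
New quantity: Q = 371 − 2.5(1124/19) = 4239/19.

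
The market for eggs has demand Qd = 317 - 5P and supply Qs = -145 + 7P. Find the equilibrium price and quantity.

P* = 38.5, Q* = 124.5

Set Qd = Qs: 317 - 5P = -145 + 7P.
462 = 12P, so P* = 38.5.
Q* = 317 − 5(38.5) = 124.5.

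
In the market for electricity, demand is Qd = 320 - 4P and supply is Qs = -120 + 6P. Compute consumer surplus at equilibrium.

Consumer surplus = 2592

Equilibrium: 320 - 4P = -120 + 6P gives P* = 44, Q* = 144.
Demand choke price (Qd = 0): P = 80.
CS = ½(80 − 44)(144) = 2592.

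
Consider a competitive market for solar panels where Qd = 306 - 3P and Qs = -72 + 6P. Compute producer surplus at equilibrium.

Equilibrium: 306 - 3P = -72 + 6P gives P* = 42, Q* = 180.
Supply starts at P = 12 (where Qs = 0).
PS = ½(42 − 12)(180) = 2700.

Producer surplus = 2700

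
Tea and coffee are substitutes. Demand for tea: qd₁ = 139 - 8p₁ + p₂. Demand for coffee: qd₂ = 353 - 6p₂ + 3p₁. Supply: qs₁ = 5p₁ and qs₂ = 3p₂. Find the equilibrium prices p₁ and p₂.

Market 1: 139 - 8p₁ + p₂ = 5p₁ → 13p₁ - p₂ = 139.
Market 2: 9p₂ - 3p₁ = 353.
Eliminating p₂: 9×(1) + 1×(2) gives 114p₁ = 1604, so p₁ = 802/57.
Back-substitute into (2): p₂ = (353 + 3×802/57) / 9 = 2503/57.

p₁ = 802/57, p₂ = 2503/57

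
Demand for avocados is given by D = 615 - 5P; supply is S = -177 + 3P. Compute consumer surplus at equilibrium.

Equilibrium: 615 - 5P = -177 + 3P gives P* = 99, Q* = 120.
Demand choke price (D = 0): P = 123.
CS = ½(123 − 99)(120) = 1440.

Consumer surplus = 1440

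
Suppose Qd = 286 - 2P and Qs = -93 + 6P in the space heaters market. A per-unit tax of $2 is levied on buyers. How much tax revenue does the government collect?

Pre-tax equilibrium: P* = 47.375, Q* = 191.25.
Tax on buyers shifts demand to Qd = 286 − 2(P + 2) = 282 - 2P.
282 - 2P = -93 + 6P gives seller price Ps = 46.875; buyers pay Pb = 46.875 + 2 = 48.875.
New quantity: Q = 286 − 2(48.875) = 188.25.
Revenue = 2 × 188.25 = 376.5.

Tax revenue = 376.5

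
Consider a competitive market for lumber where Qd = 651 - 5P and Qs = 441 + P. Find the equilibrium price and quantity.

P* = 35, Q* = 476

Set Qd = Qs: 651 - 5P = 441 + P.
210 = 6P, so P* = 35.
Q* = 651 − 5(35) = 476.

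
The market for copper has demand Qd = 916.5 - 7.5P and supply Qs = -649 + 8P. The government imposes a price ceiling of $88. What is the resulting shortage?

Shortage = 201.5

Equilibrium price would be P* = 101, so the ceiling at 88 binds.
At P = 88: Qd = 916.5 − 7.5(88) = 256.5, Qs = -649 + 8(88) = 55.
Shortage = 256.5 − 55 = 201.5.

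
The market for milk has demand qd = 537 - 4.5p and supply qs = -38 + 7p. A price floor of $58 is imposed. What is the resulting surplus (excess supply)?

Equilibrium price would be p* = 50, so the floor at 58 binds.
At p = 58: qd = 276, qs = 368.
Surplus = 368 − 276 = 92.

Surplus = 92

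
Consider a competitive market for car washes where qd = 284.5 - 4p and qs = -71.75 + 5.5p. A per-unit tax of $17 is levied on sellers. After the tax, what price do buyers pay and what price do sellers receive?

Buyers pay 1799/38, sellers receive 1153/38

Pre-tax equilibrium: p* = 37.5, q* = 134.5.
Tax on sellers shifts supply to qs = -71.75 + 5.5(p − 17) = -165.25 + 5.5p.
284.5 - 4p = -165.25 + 5.5p gives buyer price pb = 1799/38; sellers receive ps = 1799/38 − 17 = 1153/38.
New quantity: q = 284.5 − 4(1799/38) = 3615/38.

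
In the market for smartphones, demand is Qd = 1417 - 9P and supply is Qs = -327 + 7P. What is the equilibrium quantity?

Set Qd = Qs: 1417 - 9P = -327 + 7P.
1744 = 16P, so P* = 109.
Q* = 1417 − 9(109) = 436.

Q* = 436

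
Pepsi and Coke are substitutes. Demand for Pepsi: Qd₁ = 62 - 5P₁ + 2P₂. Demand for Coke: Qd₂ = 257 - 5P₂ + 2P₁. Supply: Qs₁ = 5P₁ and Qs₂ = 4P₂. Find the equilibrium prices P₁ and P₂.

Market 1: 62 - 5P₁ + 2P₂ = 5P₁ → 10P₁ - 2P₂ = 62.
Market 2: 9P₂ - 2P₁ = 257.
Eliminating P₂: 9×(1) + 2×(2) gives 86P₁ = 1072, so P₁ = 536/43.
Back-substitute into (2): P₂ = (257 + 2×536/43) / 9 = 1347/43.

P₁ = 536/43, P₂ = 1347/43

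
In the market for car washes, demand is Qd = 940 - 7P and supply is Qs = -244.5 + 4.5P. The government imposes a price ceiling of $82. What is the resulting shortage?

Equilibrium price would be P* = 103, so the ceiling at 82 binds.
At P = 82: Qd = 940 − 7(82) = 366, Qs = -244.5 + 4.5(82) = 124.5.
Shortage = 366 − 124.5 = 241.5.

Shortage = 241.5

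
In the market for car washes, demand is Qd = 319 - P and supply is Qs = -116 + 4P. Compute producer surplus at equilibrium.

Producer surplus = 6728

Equilibrium: 319 - P = -116 + 4P gives P* = 87, Q* = 232.
Supply starts at P = 29 (where Qs = 0).
PS = ½(87 − 29)(232) = 6728.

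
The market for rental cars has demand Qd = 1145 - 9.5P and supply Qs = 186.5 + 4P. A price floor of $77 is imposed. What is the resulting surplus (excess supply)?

Surplus = 81

Equilibrium price would be P* = 71, so the floor at 77 binds.
At P = 77: Qd = 413.5, Qs = 494.5.
Surplus = 494.5 − 413.5 = 81.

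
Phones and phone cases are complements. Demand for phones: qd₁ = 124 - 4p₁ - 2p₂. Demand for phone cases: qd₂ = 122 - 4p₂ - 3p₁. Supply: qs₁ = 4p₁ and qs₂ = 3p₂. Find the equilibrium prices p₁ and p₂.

Market 1: 124 - 4p₁ - 2p₂ = 4p₁ → 8p₁ + 2p₂ = 124.
Market 2: 7p₂ + 3p₁ = 122.
Eliminating p₂: 7×(1) − 2×(2) gives 50p₁ = 624, so p₁ = 12.48.
Back-substitute into (2): p₂ = (122 − 3×12.48) / 7 = 12.08.

p₁ = 12.48, p₂ = 12.08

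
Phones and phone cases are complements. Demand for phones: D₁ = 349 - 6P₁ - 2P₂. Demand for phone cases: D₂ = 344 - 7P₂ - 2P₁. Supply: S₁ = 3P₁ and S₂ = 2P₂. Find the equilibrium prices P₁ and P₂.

Market 1: 349 - 6P₁ - 2P₂ = 3P₁ → 9P₁ + 2P₂ = 349.
Market 2: 9P₂ + 2P₁ = 344.
Eliminating P₂: 9×(1) − 2×(2) gives 77P₁ = 2453, so P₁ = 223/7.
Back-substitute into (2): P₂ = (344 − 2×223/7) / 9 = 218/7.

P₁ = 223/7, P₂ = 218/7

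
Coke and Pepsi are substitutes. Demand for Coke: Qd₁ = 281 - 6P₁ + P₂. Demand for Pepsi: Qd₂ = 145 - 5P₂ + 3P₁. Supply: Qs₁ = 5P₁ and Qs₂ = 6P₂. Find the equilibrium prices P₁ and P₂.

Market 1: 281 - 6P₁ + P₂ = 5P₁ → 11P₁ - P₂ = 281.
Market 2: 11P₂ - 3P₁ = 145.
Eliminating P₂: 11×(1) + 1×(2) gives 118P₁ = 3236, so P₁ = 1618/59.
Back-substitute into (2): P₂ = (145 + 3×1618/59) / 11 = 1219/59.

P₁ = 1618/59, P₂ = 1219/59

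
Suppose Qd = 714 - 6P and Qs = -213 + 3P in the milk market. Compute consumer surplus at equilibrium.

Consumer surplus = 768

Equilibrium: 714 - 6P = -213 + 3P gives P* = 103, Q* = 96.
Demand choke price (Qd = 0): P = 119.
CS = ½(119 − 103)(96) = 768.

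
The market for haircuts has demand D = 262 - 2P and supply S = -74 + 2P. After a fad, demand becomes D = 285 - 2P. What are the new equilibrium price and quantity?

P' = 89.75, Q' = 105.5

Original equilibrium: P* = 84, Q* = 94.
New equilibrium: 285 - 2P = -74 + 2P, so 359 = 4P and P' = 89.75; Q' = 285 − 2(89.75) = 105.5.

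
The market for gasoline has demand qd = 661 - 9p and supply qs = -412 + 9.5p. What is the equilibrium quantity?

Set qd = qs: 661 - 9p = -412 + 9.5p.
1073 = 18.5p, so p* = 58.
q* = 661 − 9(58) = 139.

q* = 139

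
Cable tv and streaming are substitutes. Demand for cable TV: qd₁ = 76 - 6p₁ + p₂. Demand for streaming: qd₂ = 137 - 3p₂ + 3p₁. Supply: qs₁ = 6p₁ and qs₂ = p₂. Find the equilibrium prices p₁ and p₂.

Market 1: 76 - 6p₁ + p₂ = 6p₁ → 12p₁ - p₂ = 76.
Market 2: 4p₂ - 3p₁ = 137.
Eliminating p₂: 4×(1) + 1×(2) gives 45p₁ = 441, so p₁ = 9.8.
Back-substitute into (2): p₂ = (137 + 3×9.8) / 4 = 41.6.

p₁ = 9.8, p₂ = 41.6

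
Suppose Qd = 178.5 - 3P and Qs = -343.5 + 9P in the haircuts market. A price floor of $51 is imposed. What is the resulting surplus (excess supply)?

Surplus = 90

Equilibrium price would be P* = 43.5, so the floor at 51 binds.
At P = 51: Qd = 25.5, Qs = 115.5.
Surplus = 115.5 − 25.5 = 90.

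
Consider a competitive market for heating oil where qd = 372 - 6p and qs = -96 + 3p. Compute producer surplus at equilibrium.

Producer surplus = 600

Equilibrium: 372 - 6p = -96 + 3p gives p* = 52, q* = 60.
Supply starts at p = 32 (where qs = 0).
PS = ½(52 − 32)(60) = 600.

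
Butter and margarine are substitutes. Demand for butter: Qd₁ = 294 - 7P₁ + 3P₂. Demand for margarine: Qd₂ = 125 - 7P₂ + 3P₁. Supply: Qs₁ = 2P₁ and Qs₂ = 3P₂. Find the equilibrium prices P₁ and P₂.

Market 1: 294 - 7P₁ + 3P₂ = 2P₁ → 9P₁ - 3P₂ = 294.
Market 2: 10P₂ - 3P₁ = 125.
Eliminating P₂: 10×(1) + 3×(2) gives 81P₁ = 3315, so P₁ = 1105/27.
Back-substitute into (2): P₂ = (125 + 3×1105/27) / 10 = 223/9.

P₁ = 1105/27, P₂ = 223/9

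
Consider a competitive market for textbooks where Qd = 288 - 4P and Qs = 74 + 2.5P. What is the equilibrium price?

Set Qd = Qs: 288 - 4P = 74 + 2.5P.
214 = 6.5P, so P* = 428/13.
Q* = 288 − 4(428/13) = 2032/13.

P* = 428/13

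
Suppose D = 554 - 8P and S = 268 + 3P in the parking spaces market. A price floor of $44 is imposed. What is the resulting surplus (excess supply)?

Surplus = 198

Equilibrium price would be P* = 26, so the floor at 44 binds.
At P = 44: D = 202, S = 400.
Surplus = 400 − 202 = 198.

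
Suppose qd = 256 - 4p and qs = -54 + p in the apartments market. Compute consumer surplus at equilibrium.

Equilibrium: 256 - 4p = -54 + p gives p* = 62, q* = 8.
Demand choke price (qd = 0): p = 64.
CS = ½(64 − 62)(8) = 8.

Consumer surplus = 8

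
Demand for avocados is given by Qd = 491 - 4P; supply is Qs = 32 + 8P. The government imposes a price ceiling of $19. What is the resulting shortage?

Shortage = 231

Equilibrium price would be P* = 38.25, so the ceiling at 19 binds.
At P = 19: Qd = 491 − 4(19) = 415, Qs = 32 + 8(19) = 184.
Shortage = 415 − 184 = 231.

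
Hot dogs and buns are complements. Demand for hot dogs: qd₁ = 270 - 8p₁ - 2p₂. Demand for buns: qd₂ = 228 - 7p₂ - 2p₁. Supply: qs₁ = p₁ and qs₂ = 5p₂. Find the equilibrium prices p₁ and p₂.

p₁ = 348/13, p₂ = 189/13

Market 1: 270 - 8p₁ - 2p₂ = p₁ → 9p₁ + 2p₂ = 270.
Market 2: 12p₂ + 2p₁ = 228.
Eliminating p₂: 12×(1) − 2×(2) gives 104p₁ = 2784, so p₁ = 348/13.
Back-substitute into (2): p₂ = (228 − 2×348/13) / 12 = 189/13.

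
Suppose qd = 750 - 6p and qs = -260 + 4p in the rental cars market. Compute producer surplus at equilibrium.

Producer surplus = 2592

Equilibrium: 750 - 6p = -260 + 4p gives p* = 101, q* = 144.
Supply starts at p = 65 (where qs = 0).
PS = ½(101 − 65)(144) = 2592.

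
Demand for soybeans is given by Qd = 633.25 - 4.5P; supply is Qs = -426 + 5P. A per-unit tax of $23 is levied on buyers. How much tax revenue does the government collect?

Pre-tax equilibrium: P* = 111.5, Q* = 131.5.
Tax on buyers shifts demand to Qd = 633.25 − 4.5(P + 23) = 529.75 - 4.5P.
529.75 - 4.5P = -426 + 5P gives seller price Ps = 3823/38; buyers pay Pb = 3823/38 + 23 = 4697/38.
New quantity: Q = 633.25 − 4.5(4697/38) = 2927/38.
Revenue = 23 × 2927/38 = 67321/38.

Tax revenue = 67321/38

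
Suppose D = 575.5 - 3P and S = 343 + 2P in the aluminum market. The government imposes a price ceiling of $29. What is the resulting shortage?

Equilibrium price would be P* = 46.5, so the ceiling at 29 binds.
At P = 29: D = 575.5 − 3(29) = 488.5, S = 343 + 2(29) = 401.
Shortage = 488.5 − 401 = 87.5.

Shortage = 87.5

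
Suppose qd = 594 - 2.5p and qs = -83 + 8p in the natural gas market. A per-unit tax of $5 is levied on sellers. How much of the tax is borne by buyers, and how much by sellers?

Pre-tax equilibrium: p* = 1354/21, q* = 9089/21.
Tax on sellers shifts supply to qs = -83 + 8(p − 5) = -123 + 8p.
594 - 2.5p = -123 + 8p gives buyer price pb = 478/7; sellers receive ps = 478/7 − 5 = 443/7.
New quantity: q = 594 − 2.5(478/7) = 2963/7.
Buyer burden = 478/7 − 1354/21 = 80/21; seller burden = 1354/21 − 443/7 = 25/21.

Buyers bear 80/21, sellers bear 25/21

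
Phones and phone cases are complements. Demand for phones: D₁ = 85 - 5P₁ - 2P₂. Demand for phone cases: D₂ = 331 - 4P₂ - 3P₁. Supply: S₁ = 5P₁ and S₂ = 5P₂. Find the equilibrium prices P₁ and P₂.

Market 1: 85 - 5P₁ - 2P₂ = 5P₁ → 10P₁ + 2P₂ = 85.
Market 2: 9P₂ + 3P₁ = 331.
Eliminating P₂: 9×(1) − 2×(2) gives 84P₁ = 103, so P₁ = 103/84.
Back-substitute into (2): P₂ = (331 − 3×103/84) / 9 = 3055/84.

P₁ = 103/84, P₂ = 3055/84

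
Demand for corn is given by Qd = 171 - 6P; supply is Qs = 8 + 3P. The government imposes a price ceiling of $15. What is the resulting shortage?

Shortage = 28

Equilibrium price would be P* = 163/9, so the ceiling at 15 binds.
At P = 15: Qd = 171 − 6(15) = 81, Qs = 8 + 3(15) = 53.
Shortage = 81 − 53 = 28.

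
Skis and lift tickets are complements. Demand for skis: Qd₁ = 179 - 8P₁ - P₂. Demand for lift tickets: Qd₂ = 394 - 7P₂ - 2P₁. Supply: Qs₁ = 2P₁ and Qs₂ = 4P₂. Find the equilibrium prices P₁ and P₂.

Market 1: 179 - 8P₁ - P₂ = 2P₁ → 10P₁ + P₂ = 179.
Market 2: 11P₂ + 2P₁ = 394.
Eliminating P₂: 11×(1) − 1×(2) gives 108P₁ = 1575, so P₁ = 175/12.
Back-substitute into (2): P₂ = (394 − 2×175/12) / 11 = 199/6.

P₁ = 175/12, P₂ = 199/6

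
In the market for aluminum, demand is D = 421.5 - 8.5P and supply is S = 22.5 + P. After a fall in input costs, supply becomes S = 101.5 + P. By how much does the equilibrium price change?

Original equilibrium: P* = 42, Q* = 64.5.
New equilibrium: 421.5 - 8.5P = 101.5 + P, so 320 = 9.5P and P' = 640/19; Q' = 421.5 − 8.5(640/19) = 5137/38.
Change in price: 640/19 − 42 = -158/19.

ΔP = -158/19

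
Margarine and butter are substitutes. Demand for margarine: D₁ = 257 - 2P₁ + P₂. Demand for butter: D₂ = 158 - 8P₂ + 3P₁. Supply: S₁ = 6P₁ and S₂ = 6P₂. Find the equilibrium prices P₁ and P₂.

Market 1: 257 - 2P₁ + P₂ = 6P₁ → 8P₁ - P₂ = 257.
Market 2: 14P₂ - 3P₁ = 158.
Eliminating P₂: 14×(1) + 1×(2) gives 109P₁ = 3756, so P₁ = 3756/109.
Back-substitute into (2): P₂ = (158 + 3×3756/109) / 14 = 2035/109.

P₁ = 3756/109, P₂ = 2035/109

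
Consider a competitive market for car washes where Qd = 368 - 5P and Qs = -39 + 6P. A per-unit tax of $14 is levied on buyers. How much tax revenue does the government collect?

Pre-tax equilibrium: P* = 37, Q* = 183.
Tax on buyers shifts demand to Qd = 368 − 5(P + 14) = 298 - 5P.
298 - 5P = -39 + 6P gives seller price Ps = 337/11; buyers pay Pb = 337/11 + 14 = 491/11.
New quantity: Q = 368 − 5(491/11) = 1593/11.
Revenue = 14 × 1593/11 = 22302/11.

Tax revenue = 22302/11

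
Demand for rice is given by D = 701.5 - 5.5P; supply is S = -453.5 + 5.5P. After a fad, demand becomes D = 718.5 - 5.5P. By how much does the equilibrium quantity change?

Original equilibrium: P* = 105, Q* = 124.
New equilibrium: 718.5 - 5.5P = -453.5 + 5.5P, so 1172 = 11P and P' = 1172/11; Q' = 718.5 − 5.5(1172/11) = 132.5.
Change in quantity: 132.5 − 124 = 8.5.

ΔQ = 8.5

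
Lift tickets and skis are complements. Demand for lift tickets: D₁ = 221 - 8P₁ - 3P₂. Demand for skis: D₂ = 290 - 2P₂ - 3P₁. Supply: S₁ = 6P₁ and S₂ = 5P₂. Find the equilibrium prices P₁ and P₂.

Market 1: 221 - 8P₁ - 3P₂ = 6P₁ → 14P₁ + 3P₂ = 221.
Market 2: 7P₂ + 3P₁ = 290.
Eliminating P₂: 7×(1) − 3×(2) gives 89P₁ = 677, so P₁ = 677/89.
Back-substitute into (2): P₂ = (290 − 3×677/89) / 7 = 3397/89.

P₁ = 677/89, P₂ = 3397/89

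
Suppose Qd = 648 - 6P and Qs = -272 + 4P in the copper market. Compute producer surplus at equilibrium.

Producer surplus = 1152

Equilibrium: 648 - 6P = -272 + 4P gives P* = 92, Q* = 96.
Supply starts at P = 68 (where Qs = 0).
PS = ½(92 − 68)(96) = 1152.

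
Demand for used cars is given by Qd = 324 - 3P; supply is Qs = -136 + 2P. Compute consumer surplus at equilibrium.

Consumer surplus = 384

Equilibrium: 324 - 3P = -136 + 2P gives P* = 92, Q* = 48.
Demand choke price (Qd = 0): P = 108.
CS = ½(108 − 92)(48) = 384.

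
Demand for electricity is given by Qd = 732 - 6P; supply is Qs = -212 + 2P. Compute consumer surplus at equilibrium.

Consumer surplus = 48

Equilibrium: 732 - 6P = -212 + 2P gives P* = 118, Q* = 24.
Demand choke price (Qd = 0): P = 122.
CS = ½(122 − 118)(24) = 48.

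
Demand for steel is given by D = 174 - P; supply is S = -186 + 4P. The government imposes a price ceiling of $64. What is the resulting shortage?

Equilibrium price would be P* = 72, so the ceiling at 64 binds.
At P = 64: D = 174 − 1(64) = 110, S = -186 + 4(64) = 70.
Shortage = 110 − 70 = 40.

Shortage = 40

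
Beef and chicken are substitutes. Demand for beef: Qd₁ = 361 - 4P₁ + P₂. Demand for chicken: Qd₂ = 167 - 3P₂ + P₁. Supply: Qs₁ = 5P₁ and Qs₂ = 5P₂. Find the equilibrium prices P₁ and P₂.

Market 1: 361 - 4P₁ + P₂ = 5P₁ → 9P₁ - P₂ = 361.
Market 2: 8P₂ - P₁ = 167.
Eliminating P₂: 8×(1) + 1×(2) gives 71P₁ = 3055, so P₁ = 3055/71.
Back-substitute into (2): P₂ = (167 + 1×3055/71) / 8 = 1864/71.

P₁ = 3055/71, P₂ = 1864/71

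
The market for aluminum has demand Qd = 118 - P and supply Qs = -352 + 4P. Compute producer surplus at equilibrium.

Producer surplus = 72

Equilibrium: 118 - P = -352 + 4P gives P* = 94, Q* = 24.
Supply starts at P = 88 (where Qs = 0).
PS = ½(94 − 88)(24) = 72.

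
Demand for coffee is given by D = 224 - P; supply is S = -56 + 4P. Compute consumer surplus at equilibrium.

Equilibrium: 224 - P = -56 + 4P gives P* = 56, Q* = 168.
Demand choke price (D = 0): P = 224.
CS = ½(224 − 56)(168) = 14112.

Consumer surplus = 14112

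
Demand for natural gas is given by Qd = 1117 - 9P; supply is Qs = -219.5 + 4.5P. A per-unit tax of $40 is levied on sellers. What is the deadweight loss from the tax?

Deadweight loss = 2400

Pre-tax equilibrium: P* = 99, Q* = 226.
Tax on sellers shifts supply to Qs = -219.5 + 4.5(P − 40) = -399.5 + 4.5P.
1117 - 9P = -399.5 + 4.5P gives buyer price Pb = 337/3; sellers receive Ps = 337/3 − 40 = 217/3.
New quantity: Q = 1117 − 9(337/3) = 106.
DWL = ½ × 40 × (226 − 106) = 2400.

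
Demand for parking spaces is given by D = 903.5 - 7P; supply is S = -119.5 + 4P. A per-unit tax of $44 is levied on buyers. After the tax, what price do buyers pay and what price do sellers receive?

Buyers pay $109, sellers receive $65

Pre-tax equilibrium: P* = 93, Q* = 252.5.
Tax on buyers shifts demand to D = 903.5 − 7(P + 44) = 595.5 - 7P.
595.5 - 7P = -119.5 + 4P gives seller price Ps = 65; buyers pay Pb = 65 + 44 = 109.
New quantity: Q = 903.5 − 7(109) = 140.5.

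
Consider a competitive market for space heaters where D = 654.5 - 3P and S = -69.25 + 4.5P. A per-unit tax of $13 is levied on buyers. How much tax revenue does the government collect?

Pre-tax equilibrium: P* = 96.5, Q* = 365.
Tax on buyers shifts demand to D = 654.5 − 3(P + 13) = 615.5 - 3P.
615.5 - 3P = -69.25 + 4.5P gives seller price Ps = 91.3; buyers pay Pb = 91.3 + 13 = 104.3.
New quantity: Q = 654.5 − 3(104.3) = 341.6.
Revenue = 13 × 341.6 = 4440.8.

Tax revenue = 4440.8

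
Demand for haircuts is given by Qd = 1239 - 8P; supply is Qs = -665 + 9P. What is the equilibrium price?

Set Qd = Qs: 1239 - 8P = -665 + 9P.
1904 = 17P, so P* = 112.
Q* = 1239 − 8(112) = 343.

P* = 112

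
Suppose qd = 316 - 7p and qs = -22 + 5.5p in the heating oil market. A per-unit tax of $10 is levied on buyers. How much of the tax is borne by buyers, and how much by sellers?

Buyers bear $4.4, sellers bear $5.6

Pre-tax equilibrium: p* = 27.04, q* = 126.72.
Tax on buyers shifts demand to qd = 316 − 7(p + 10) = 246 - 7p.
246 - 7p = -22 + 5.5p gives seller price ps = 21.44; buyers pay pb = 21.44 + 10 = 31.44.
New quantity: q = 316 − 7(31.44) = 95.92.
Buyer burden = 31.44 − 27.04 = 4.4; seller burden = 27.04 − 21.44 = 5.6.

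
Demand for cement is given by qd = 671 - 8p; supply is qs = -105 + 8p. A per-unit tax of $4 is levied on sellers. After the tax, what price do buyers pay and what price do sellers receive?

Pre-tax equilibrium: p* = 48.5, q* = 283.
Tax on sellers shifts supply to qs = -105 + 8(p − 4) = -137 + 8p.
671 - 8p = -137 + 8p gives buyer price pb = 50.5; sellers receive ps = 50.5 − 4 = 46.5.
New quantity: q = 671 − 8(50.5) = 267.

Buyers pay $50.5, sellers receive $46.5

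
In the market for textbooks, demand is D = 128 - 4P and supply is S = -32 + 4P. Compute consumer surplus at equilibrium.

Equilibrium: 128 - 4P = -32 + 4P gives P* = 20, Q* = 48.
Demand choke price (D = 0): P = 32.
CS = ½(32 − 20)(48) = 288.

Consumer surplus = 288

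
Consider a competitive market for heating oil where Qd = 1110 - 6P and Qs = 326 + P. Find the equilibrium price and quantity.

Set Qd = Qs: 1110 - 6P = 326 + P.
784 = 7P, so P* = 112.
Q* = 1110 − 6(112) = 438.

P* = 112, Q* = 438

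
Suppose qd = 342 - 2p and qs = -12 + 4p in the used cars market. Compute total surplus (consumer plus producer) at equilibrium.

Equilibrium: 342 - 2p = -12 + 4p gives p* = 59, q* = 224.
Demand choke price: p = 171; supply starts at p = 3.
CS = ½(171 − 59)(224) = 12544; PS = ½(59 − 3)(224) = 6272.

Total surplus = 18816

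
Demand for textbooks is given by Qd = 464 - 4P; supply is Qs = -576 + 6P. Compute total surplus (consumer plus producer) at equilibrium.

Total surplus = 480

Equilibrium: 464 - 4P = -576 + 6P gives P* = 104, Q* = 48.
Demand choke price: P = 116; supply starts at P = 96.
CS = ½(116 − 104)(48) = 288; PS = ½(104 − 96)(48) = 192.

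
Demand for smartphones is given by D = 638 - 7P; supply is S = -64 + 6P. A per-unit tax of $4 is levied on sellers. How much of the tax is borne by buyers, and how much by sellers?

Buyers bear 24/13, sellers bear 28/13

Pre-tax equilibrium: P* = 54, Q* = 260.
Tax on sellers shifts supply to S = -64 + 6(P − 4) = -88 + 6P.
638 - 7P = -88 + 6P gives buyer price Pb = 726/13; sellers receive Ps = 726/13 − 4 = 674/13.
New quantity: Q = 638 − 7(726/13) = 3212/13.
Buyer burden = 726/13 − 54 = 24/13; seller burden = 54 − 674/13 = 28/13.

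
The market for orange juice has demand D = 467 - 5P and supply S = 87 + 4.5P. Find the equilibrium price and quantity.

Set D = S: 467 - 5P = 87 + 4.5P.
380 = 9.5P, so P* = 40.
Q* = 467 − 5(40) = 267.

P* = 40, Q* = 267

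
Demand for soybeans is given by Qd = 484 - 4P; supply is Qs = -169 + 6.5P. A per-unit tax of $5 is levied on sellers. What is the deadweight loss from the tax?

Deadweight loss = 650/21

Pre-tax equilibrium: P* = 1306/21, Q* = 4940/21.
Tax on sellers shifts supply to Qs = -169 + 6.5(P − 5) = -201.5 + 6.5P.
484 - 4P = -201.5 + 6.5P gives buyer price Pb = 457/7; sellers receive Ps = 457/7 − 5 = 422/7.
New quantity: Q = 484 − 4(457/7) = 1560/7.
DWL = ½ × 5 × (4940/21 − 1560/7) = 650/21.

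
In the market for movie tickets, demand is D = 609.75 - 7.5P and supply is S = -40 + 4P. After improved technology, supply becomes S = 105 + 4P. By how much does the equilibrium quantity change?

ΔQ = 2175/23

Original equilibrium: P* = 56.5, Q* = 186.
New equilibrium: 609.75 - 7.5P = 105 + 4P, so 504.75 = 11.5P and P' = 2019/46; Q' = 609.75 − 7.5(2019/46) = 6453/23.
Change in quantity: 6453/23 − 186 = 2175/23.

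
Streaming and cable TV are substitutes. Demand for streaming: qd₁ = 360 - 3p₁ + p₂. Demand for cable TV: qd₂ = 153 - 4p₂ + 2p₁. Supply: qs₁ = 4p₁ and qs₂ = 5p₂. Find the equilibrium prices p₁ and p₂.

p₁ = 3393/61, p₂ = 1791/61

Market 1: 360 - 3p₁ + p₂ = 4p₁ → 7p₁ - p₂ = 360.
Market 2: 9p₂ - 2p₁ = 153.
Eliminating p₂: 9×(1) + 1×(2) gives 61p₁ = 3393, so p₁ = 3393/61.
Back-substitute into (2): p₂ = (153 + 2×3393/61) / 9 = 1791/61.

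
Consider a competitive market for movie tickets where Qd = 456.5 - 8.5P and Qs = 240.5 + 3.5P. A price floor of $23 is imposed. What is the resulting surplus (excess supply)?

Surplus = 60

Equilibrium price would be P* = 18, so the floor at 23 binds.
At P = 23: Qd = 261, Qs = 321.
Surplus = 321 − 261 = 60.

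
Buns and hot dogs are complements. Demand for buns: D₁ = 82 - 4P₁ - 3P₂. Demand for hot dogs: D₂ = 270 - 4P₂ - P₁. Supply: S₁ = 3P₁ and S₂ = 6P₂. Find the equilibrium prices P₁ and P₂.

Market 1: 82 - 4P₁ - 3P₂ = 3P₁ → 7P₁ + 3P₂ = 82.
Market 2: 10P₂ + P₁ = 270.
Eliminating P₂: 10×(1) − 3×(2) gives 67P₁ = 10, so P₁ = 10/67.
Back-substitute into (2): P₂ = (270 − 1×10/67) / 10 = 1808/67.

P₁ = 10/67, P₂ = 1808/67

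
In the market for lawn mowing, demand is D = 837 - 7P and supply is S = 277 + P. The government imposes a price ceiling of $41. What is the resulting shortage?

Equilibrium price would be P* = 70, so the ceiling at 41 binds.
At P = 41: D = 837 − 7(41) = 550, S = 277 + 1(41) = 318.
Shortage = 550 − 318 = 232.

Shortage = 232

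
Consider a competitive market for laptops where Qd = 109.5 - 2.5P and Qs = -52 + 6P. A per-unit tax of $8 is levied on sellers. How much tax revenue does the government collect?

Pre-tax equilibrium: P* = 19, Q* = 62.
Tax on sellers shifts supply to Qs = -52 + 6(P − 8) = -100 + 6P.
109.5 - 2.5P = -100 + 6P gives buyer price Pb = 419/17; sellers receive Ps = 419/17 − 8 = 283/17.
New quantity: Q = 109.5 − 2.5(419/17) = 814/17.
Revenue = 8 × 814/17 = 6512/17.

Tax revenue = 6512/17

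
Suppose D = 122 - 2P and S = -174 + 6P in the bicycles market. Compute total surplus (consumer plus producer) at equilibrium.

Equilibrium: 122 - 2P = -174 + 6P gives P* = 37, Q* = 48.
Demand choke price: P = 61; supply starts at P = 29.
CS = ½(61 − 37)(48) = 576; PS = ½(37 − 29)(48) = 192.

Total surplus = 768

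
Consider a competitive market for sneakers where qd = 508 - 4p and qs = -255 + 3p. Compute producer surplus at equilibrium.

Producer surplus = 864

Equilibrium: 508 - 4p = -255 + 3p gives p* = 109, q* = 72.
Supply starts at p = 85 (where qs = 0).
PS = ½(109 − 85)(72) = 864.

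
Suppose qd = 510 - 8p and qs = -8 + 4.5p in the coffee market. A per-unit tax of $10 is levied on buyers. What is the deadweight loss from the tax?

Deadweight loss = 144

Pre-tax equilibrium: p* = 41.44, q* = 178.48.
Tax on buyers shifts demand to qd = 510 − 8(p + 10) = 430 - 8p.
430 - 8p = -8 + 4.5p gives seller price ps = 35.04; buyers pay pb = 35.04 + 10 = 45.04.
New quantity: q = 510 − 8(45.04) = 149.68.
DWL = ½ × 10 × (178.48 − 149.68) = 144.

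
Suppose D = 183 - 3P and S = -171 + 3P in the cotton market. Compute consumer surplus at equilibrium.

Consumer surplus = 6

Equilibrium: 183 - 3P = -171 + 3P gives P* = 59, Q* = 6.
Demand choke price (D = 0): P = 61.
CS = ½(61 − 59)(6) = 6.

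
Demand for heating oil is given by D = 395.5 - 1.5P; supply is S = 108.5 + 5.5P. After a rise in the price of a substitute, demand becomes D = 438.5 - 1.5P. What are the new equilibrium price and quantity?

Original equilibrium: P* = 41, Q* = 334.
New equilibrium: 438.5 - 1.5P = 108.5 + 5.5P, so 330 = 7P and P' = 330/7; Q' = 438.5 − 1.5(330/7) = 5149/14.

P' = 330/7, Q' = 5149/14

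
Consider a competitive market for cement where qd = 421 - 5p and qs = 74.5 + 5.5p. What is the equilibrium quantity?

Set qd = qs: 421 - 5p = 74.5 + 5.5p.
346.5 = 10.5p, so p* = 33.
q* = 421 − 5(33) = 256.

q* = 256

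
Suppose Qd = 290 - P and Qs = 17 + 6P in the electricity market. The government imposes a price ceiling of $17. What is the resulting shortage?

Shortage = 154

Equilibrium price would be P* = 39, so the ceiling at 17 binds.
At P = 17: Qd = 290 − 1(17) = 273, Qs = 17 + 6(17) = 119.
Shortage = 273 − 119 = 154.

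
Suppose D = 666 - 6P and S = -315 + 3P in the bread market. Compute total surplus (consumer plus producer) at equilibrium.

Equilibrium: 666 - 6P = -315 + 3P gives P* = 109, Q* = 12.
Demand choke price: P = 111; supply starts at P = 105.
CS = ½(111 − 109)(12) = 12; PS = ½(109 − 105)(12) = 24.

Total surplus = 36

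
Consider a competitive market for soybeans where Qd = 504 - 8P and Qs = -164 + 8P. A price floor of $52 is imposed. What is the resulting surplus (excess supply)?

Surplus = 164

Equilibrium price would be P* = 41.75, so the floor at 52 binds.
At P = 52: Qd = 88, Qs = 252.
Surplus = 252 − 88 = 164.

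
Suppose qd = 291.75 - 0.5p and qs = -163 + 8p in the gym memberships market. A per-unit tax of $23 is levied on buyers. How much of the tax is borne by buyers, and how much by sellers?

Buyers bear 368/17, sellers bear 23/17

Pre-tax equilibrium: p* = 53.5, q* = 265.
Tax on buyers shifts demand to qd = 291.75 − 0.5(p + 23) = 280.25 - 0.5p.
280.25 - 0.5p = -163 + 8p gives seller price ps = 1773/34; buyers pay pb = 1773/34 + 23 = 2555/34.
New quantity: q = 291.75 − 0.5(2555/34) = 4321/17.
Buyer burden = 2555/34 − 53.5 = 368/17; seller burden = 53.5 − 1773/34 = 23/17.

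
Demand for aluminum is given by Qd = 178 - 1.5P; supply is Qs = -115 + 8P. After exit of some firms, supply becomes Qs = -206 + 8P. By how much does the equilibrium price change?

ΔP = 182/19

Original equilibrium: P* = 586/19, Q* = 2503/19.
New equilibrium: 178 - 1.5P = -206 + 8P, so 384 = 9.5P and P' = 768/19; Q' = 178 − 1.5(768/19) = 2230/19.
Change in price: 768/19 − 586/19 = 182/19.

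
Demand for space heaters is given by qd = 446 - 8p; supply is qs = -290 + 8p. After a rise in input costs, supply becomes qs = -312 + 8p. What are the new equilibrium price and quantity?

p' = 47.375, q' = 67

Original equilibrium: p* = 46, q* = 78.
New equilibrium: 446 - 8p = -312 + 8p, so 758 = 16p and p' = 47.375; q' = 446 − 8(47.375) = 67.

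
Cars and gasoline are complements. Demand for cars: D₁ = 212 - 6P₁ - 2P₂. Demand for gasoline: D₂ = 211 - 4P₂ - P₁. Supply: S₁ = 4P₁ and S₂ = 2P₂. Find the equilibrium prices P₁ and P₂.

Market 1: 212 - 6P₁ - 2P₂ = 4P₁ → 10P₁ + 2P₂ = 212.
Market 2: 6P₂ + P₁ = 211.
Eliminating P₂: 6×(1) − 2×(2) gives 58P₁ = 850, so P₁ = 425/29.
Back-substitute into (2): P₂ = (211 − 1×425/29) / 6 = 949/29.

P₁ = 425/29, P₂ = 949/29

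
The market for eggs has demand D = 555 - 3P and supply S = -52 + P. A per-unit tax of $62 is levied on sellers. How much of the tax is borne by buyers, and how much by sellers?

Buyers bear $15.5, sellers bear $46.5

Pre-tax equilibrium: P* = 151.75, Q* = 99.75.
Tax on sellers shifts supply to S = -52 + 1(P − 62) = -114 + P.
555 - 3P = -114 + P gives buyer price Pb = 167.25; sellers receive Ps = 167.25 − 62 = 105.25.
New quantity: Q = 555 − 3(167.25) = 53.25.
Buyer burden = 167.25 − 151.75 = 15.5; seller burden = 151.75 − 105.25 = 46.5.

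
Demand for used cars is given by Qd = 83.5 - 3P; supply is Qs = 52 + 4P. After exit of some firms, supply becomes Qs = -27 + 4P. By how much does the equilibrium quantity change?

Original equilibrium: P* = 4.5, Q* = 70.
New equilibrium: 83.5 - 3P = -27 + 4P, so 110.5 = 7P and P' = 221/14; Q' = 83.5 − 3(221/14) = 253/7.
Change in quantity: 253/7 − 70 = -237/7.

ΔQ = -237/7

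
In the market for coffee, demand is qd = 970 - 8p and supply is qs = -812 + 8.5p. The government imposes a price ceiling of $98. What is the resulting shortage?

Shortage = 165

Equilibrium price would be p* = 108, so the ceiling at 98 binds.
At p = 98: qd = 970 − 8(98) = 186, qs = -812 + 8.5(98) = 21.
Shortage = 186 − 21 = 165.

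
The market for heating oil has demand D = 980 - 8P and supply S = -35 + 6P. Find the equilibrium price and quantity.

P* = 72.5, Q* = 400

Set D = S: 980 - 8P = -35 + 6P.
1015 = 14P, so P* = 72.5.
Q* = 980 − 8(72.5) = 400.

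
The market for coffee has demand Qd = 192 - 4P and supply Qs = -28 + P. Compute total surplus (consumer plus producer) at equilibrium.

Equilibrium: 192 - 4P = -28 + P gives P* = 44, Q* = 16.
Demand choke price: P = 48; supply starts at P = 28.
CS = ½(48 − 44)(16) = 32; PS = ½(44 − 28)(16) = 128.

Total surplus = 160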